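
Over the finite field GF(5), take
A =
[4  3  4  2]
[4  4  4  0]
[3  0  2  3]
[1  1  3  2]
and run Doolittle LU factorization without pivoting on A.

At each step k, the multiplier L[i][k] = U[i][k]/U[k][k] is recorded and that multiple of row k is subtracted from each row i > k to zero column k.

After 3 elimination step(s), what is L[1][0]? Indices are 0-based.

k=0: U[0][0]=4
  eliminate (1,0): mult=1, new row 1: (0, 1, 0, 3); set L[1][0]=1
  eliminate (2,0): mult=2, new row 2: (0, 4, 4, 4); set L[2][0]=2
  eliminate (3,0): mult=4, new row 3: (0, 4, 2, 4); set L[3][0]=4
k=1: U[1][1]=1
  eliminate (2,1): mult=4, new row 2: (0, 0, 4, 2); set L[2][1]=4
  eliminate (3,1): mult=4, new row 3: (0, 0, 2, 2); set L[3][1]=4
k=2: U[2][2]=4
  eliminate (3,2): mult=3, new row 3: (0, 0, 0, 1); set L[3][2]=3

L[1][0] = 1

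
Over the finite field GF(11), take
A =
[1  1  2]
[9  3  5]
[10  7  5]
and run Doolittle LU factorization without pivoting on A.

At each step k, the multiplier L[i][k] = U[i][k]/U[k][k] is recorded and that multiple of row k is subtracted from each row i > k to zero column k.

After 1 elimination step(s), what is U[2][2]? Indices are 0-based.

[col 0] pivot 1
  R1 -= 9*R0 → (0, 5, 9)  (L[1][0] := 9)
  R2 -= 10*R0 → (0, 8, 7)  (L[2][0] := 10)

U[2][2] = 7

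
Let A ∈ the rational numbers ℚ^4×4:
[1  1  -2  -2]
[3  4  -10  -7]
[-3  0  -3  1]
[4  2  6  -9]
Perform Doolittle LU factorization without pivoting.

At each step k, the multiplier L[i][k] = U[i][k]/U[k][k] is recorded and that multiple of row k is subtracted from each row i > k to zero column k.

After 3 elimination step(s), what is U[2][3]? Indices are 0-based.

k=0: U[0][0]=1
  eliminate (1,0): mult=3, new row 1: (0, 1, -4, -1); set L[1][0]=3
  eliminate (2,0): mult=-3, new row 2: (0, 3, -9, -5); set L[2][0]=-3
  eliminate (3,0): mult=4, new row 3: (0, -2, 14, -1); set L[3][0]=4
k=1: U[1][1]=1
  eliminate (2,1): mult=3, new row 2: (0, 0, 3, -2); set L[2][1]=3
  eliminate (3,1): mult=-2, new row 3: (0, 0, 6, -3); set L[3][1]=-2
k=2: U[2][2]=3
  eliminate (3,2): mult=2, new row 3: (0, 0, 0, 1); set L[3][2]=2

U[2][3] = -2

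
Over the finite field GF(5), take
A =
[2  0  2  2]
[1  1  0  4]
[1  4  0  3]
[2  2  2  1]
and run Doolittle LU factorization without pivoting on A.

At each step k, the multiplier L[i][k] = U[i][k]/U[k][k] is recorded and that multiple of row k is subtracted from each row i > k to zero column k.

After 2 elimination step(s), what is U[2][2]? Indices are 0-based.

[col 0] pivot 2
  R1 -= 3*R0 → (0, 1, 4, 3)  (L[1][0] := 3)
  R2 -= 3*R0 → (0, 4, 4, 2)  (L[2][0] := 3)
  R3 -= 1*R0 → (0, 2, 0, 4)  (L[3][0] := 1)
[col 1] pivot 1
  R2 -= 4*R1 → (0, 0, 3, 0)  (L[2][1] := 4)
  R3 -= 2*R1 → (0, 0, 2, 3)  (L[3][1] := 2)

U[2][2] = 3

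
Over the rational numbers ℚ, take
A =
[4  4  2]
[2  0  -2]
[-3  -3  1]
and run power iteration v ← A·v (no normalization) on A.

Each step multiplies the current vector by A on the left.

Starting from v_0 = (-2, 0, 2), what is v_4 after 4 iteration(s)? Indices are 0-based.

v_0 = (-2, 0, 2).
v_1 = A·v_0 = (-4, -8, 8).
v_2 = A·v_1 = (-32, -24, 44).
v_3 = A·v_2 = (-136, -152, 212).
v_4 = A·v_3 = (-728, -696, 1076).

v_4 = (-728, -696, 1076)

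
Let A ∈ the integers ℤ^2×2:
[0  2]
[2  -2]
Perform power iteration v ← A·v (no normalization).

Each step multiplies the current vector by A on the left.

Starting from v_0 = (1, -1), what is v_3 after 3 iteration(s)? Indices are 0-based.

v_3 = (-24, 40)

v_0 = (1, -1).
v_1 = A·v_0 = (-2, 4).
v_2 = A·v_1 = (8, -12).
v_3 = A·v_2 = (-24, 40).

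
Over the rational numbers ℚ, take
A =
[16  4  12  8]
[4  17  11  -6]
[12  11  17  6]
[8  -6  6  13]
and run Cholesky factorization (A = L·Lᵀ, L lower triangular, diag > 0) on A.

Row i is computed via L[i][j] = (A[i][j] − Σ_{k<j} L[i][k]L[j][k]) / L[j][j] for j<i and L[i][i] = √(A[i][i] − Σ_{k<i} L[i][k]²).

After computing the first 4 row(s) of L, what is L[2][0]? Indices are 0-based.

L[2][0] = 3

Step 1: L[0][0] = √(16) = 4.
  L[1][0] = (4) / L[0][0] = 1.
Step 2: L[1][1] = √(16) = 4.
  L[2][0] = (12) / L[0][0] = 3.
  L[2][1] = (8) / L[1][1] = 2.
Step 3: L[2][2] = √(4) = 2.
  L[3][0] = (8) / L[0][0] = 2.
  L[3][1] = (-8) / L[1][1] = -2.
  L[3][2] = (4) / L[2][2] = 2.
Step 4: L[3][3] = √(1) = 1.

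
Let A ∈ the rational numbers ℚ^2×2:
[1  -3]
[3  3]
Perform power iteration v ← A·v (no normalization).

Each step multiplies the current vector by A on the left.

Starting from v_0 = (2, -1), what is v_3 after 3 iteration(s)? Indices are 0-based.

v_0 = (2, -1).
v_1 = A·v_0 = (5, 3).
v_2 = A·v_1 = (-4, 24).
v_3 = A·v_2 = (-76, 60).

v_3 = (-76, 60)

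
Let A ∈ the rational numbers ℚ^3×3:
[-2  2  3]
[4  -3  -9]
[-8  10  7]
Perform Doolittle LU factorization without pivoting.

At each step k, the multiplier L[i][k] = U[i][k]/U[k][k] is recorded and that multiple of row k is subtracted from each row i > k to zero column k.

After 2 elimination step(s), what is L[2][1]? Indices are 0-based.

[col 0] pivot -2
  R1 -= -2*R0 → (0, 1, -3)  (L[1][0] := -2)
  R2 -= 4*R0 → (0, 2, -5)  (L[2][0] := 4)
[col 1] pivot 1
  R2 -= 2*R1 → (0, 0, 1)  (L[2][1] := 2)

L[2][1] = 2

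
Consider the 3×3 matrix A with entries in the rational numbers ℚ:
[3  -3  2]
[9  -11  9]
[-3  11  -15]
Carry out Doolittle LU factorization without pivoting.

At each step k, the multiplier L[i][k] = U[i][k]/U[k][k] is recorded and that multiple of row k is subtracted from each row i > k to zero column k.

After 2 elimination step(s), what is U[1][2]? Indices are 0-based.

U[1][2] = 3

Step 1: pivot at (0,0) is 3.
  row1 ← row1 − (3)·row0  ⇒  L[1][0]=3, U row1=(0, -2, 3)
  row2 ← row2 − (-1)·row0  ⇒  L[2][0]=-1, U row2=(0, 8, -13)
Step 2: pivot at (1,1) is -2.
  row2 ← row2 − (-4)·row1  ⇒  L[2][1]=-4, U row2=(0, 0, -1)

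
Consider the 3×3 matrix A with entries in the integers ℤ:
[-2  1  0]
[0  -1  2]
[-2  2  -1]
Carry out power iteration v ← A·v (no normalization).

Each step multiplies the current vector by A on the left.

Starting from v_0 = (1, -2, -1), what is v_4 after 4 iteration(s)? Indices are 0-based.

v_0 = (1, -2, -1).
v_1 = A·v_0 = (-4, 0, -5).
v_2 = A·v_1 = (8, -10, 13).
v_3 = A·v_2 = (-26, 36, -49).
v_4 = A·v_3 = (88, -134, 173).

v_4 = (88, -134, 173)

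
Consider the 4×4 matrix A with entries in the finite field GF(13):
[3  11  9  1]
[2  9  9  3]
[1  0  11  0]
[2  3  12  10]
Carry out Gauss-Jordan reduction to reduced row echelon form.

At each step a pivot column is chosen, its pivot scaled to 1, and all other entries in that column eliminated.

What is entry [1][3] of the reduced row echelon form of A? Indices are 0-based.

M[1][3] = 9

[1] R0 /= 3  ⇒  (1, 8, 3, 9)
     R1 -= 2·R0  ⇒  (0, 6, 3, 11)
     R2 -= 1·R0  ⇒  (0, 5, 8, 4)
     R3 -= 2·R0  ⇒  (0, 0, 6, 5)
[2] R1 /= 6  ⇒  (0, 1, 7, 4)
     R0 -= 8·R1  ⇒  (1, 0, 12, 3)
     R2 -= 5·R1  ⇒  (0, 0, 12, 10)
[3] R2 /= 12  ⇒  (0, 0, 1, 3)
     R0 -= 12·R2  ⇒  (1, 0, 0, 6)
     R1 -= 7·R2  ⇒  (0, 1, 0, 9)
     R3 -= 6·R2  ⇒  (0, 0, 0, 0)
column 3 empty below row 3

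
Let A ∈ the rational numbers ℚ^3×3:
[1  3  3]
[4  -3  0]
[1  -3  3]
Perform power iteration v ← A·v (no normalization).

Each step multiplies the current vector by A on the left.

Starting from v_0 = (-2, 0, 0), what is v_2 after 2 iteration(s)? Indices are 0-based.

v_0 = (-2, 0, 0).
v_1 = A·v_0 = (-2, -8, -2).
v_2 = A·v_1 = (-32, 16, 16).

v_2 = (-32, 16, 16)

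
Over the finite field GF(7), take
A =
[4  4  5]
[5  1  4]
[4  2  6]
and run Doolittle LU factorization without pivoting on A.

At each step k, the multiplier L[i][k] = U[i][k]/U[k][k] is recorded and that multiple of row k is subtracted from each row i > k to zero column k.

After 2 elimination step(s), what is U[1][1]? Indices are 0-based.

k=0: U[0][0]=4
  eliminate (1,0): mult=3, new row 1: (0, 3, 3); set L[1][0]=3
  eliminate (2,0): mult=1, new row 2: (0, 5, 1); set L[2][0]=1
k=1: U[1][1]=3
  eliminate (2,1): mult=4, new row 2: (0, 0, 3); set L[2][1]=4

U[1][1] = 3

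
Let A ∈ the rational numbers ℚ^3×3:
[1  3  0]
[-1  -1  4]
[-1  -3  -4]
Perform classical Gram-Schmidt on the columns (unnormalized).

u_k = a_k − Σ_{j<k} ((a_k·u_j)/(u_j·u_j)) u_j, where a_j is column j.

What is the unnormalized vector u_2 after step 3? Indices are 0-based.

u_2 = (-2, 0, -2)

Step 1: u_0 = a_0 = (1, -1, -1).
Step 2: u_1 = a_1 − (7/3)·u_0 = (2/3, 4/3, -2/3).
Step 3: u_2 = a_2 − (0)·u_0 − (3)·u_1 = (-2, 0, -2).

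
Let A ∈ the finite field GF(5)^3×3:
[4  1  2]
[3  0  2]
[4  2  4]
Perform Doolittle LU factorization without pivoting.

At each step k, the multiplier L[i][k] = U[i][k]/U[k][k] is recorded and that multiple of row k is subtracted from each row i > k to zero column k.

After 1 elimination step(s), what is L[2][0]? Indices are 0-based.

L[2][0] = 1

[col 0] pivot 4
  R1 -= 2*R0 → (0, 3, 3)  (L[1][0] := 2)
  R2 -= 1*R0 → (0, 1, 2)  (L[2][0] := 1)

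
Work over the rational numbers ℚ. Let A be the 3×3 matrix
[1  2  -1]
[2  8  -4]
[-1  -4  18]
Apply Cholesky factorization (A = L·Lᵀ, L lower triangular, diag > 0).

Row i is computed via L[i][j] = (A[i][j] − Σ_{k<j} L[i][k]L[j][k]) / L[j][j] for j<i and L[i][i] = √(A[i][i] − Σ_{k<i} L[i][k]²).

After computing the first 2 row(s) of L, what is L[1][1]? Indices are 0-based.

Step 1: L[0][0] = √(1) = 1.
  L[1][0] = (2) / L[0][0] = 2.
Step 2: L[1][1] = √(4) = 2.

L[1][1] = 2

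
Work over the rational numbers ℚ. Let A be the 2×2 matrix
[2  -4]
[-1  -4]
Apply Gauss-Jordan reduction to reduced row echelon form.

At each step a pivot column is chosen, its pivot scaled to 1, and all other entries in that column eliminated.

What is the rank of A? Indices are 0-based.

pivot(0,0)=2: scale R0 → (1, -2)
  clear (1,0): R1 −= (-1)R0 → (0, -6)
pivot(1,1)=-6: scale R1 → (0, 1)
  clear (0,1): R0 −= (-2)R1 → (1, 0)

rank = 2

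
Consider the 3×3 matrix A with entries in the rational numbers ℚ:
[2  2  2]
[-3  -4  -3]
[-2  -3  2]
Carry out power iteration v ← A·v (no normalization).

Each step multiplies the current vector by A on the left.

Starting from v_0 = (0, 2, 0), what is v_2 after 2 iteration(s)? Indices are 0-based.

v_2 = (-20, 38, 4)

v_0 = (0, 2, 0).
v_1 = A·v_0 = (4, -8, -6).
v_2 = A·v_1 = (-20, 38, 4).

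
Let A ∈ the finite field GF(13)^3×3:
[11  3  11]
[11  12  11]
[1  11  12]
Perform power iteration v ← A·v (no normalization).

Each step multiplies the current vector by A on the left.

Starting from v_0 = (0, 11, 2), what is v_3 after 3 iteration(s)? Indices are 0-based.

v_3 = (11, 4, 8)

v_0 = (0, 11, 2).
v_1 = A·v_0 = (3, 11, 2).
v_2 = A·v_1 = (10, 5, 5).
v_3 = A·v_2 = (11, 4, 8).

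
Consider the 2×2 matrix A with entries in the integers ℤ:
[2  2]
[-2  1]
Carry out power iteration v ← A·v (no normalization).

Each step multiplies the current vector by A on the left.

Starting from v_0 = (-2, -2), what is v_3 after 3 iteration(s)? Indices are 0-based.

v_3 = (12, 42)

v_0 = (-2, -2).
v_1 = A·v_0 = (-8, 2).
v_2 = A·v_1 = (-12, 18).
v_3 = A·v_2 = (12, 42).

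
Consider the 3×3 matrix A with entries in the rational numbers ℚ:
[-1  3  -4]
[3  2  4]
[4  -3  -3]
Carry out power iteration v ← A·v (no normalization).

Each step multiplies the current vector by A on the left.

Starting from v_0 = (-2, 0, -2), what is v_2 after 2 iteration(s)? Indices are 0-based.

v_0 = (-2, 0, -2).
v_1 = A·v_0 = (10, -14, -2).
v_2 = A·v_1 = (-44, -6, 88).

v_2 = (-44, -6, 88)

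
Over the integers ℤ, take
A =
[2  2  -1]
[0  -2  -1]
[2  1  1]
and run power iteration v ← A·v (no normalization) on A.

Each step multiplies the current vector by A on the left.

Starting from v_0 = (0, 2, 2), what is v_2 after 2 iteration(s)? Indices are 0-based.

v_0 = (0, 2, 2).
v_1 = A·v_0 = (2, -6, 4).
v_2 = A·v_1 = (-12, 8, 2).

v_2 = (-12, 8, 2)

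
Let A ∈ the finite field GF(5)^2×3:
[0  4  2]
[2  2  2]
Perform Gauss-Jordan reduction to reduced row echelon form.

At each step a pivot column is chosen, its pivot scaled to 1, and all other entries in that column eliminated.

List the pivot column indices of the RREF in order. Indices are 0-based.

step 1: exchange rows 0,1
step 1: normalize row 0 (÷2) = (1, 1, 1)
step 2: normalize row 1 (÷4) = (0, 1, 3)
  row 0: subtract 1×row1 = (1, 0, 3)

pivot columns: 0, 1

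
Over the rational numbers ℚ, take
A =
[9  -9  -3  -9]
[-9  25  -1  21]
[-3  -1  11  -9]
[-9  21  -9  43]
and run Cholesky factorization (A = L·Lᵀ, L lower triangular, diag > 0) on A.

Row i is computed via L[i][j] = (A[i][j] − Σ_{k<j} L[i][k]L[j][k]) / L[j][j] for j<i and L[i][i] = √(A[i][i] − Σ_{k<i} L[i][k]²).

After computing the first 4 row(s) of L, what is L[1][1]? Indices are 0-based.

L[1][1] = 4

Step 1: L[0][0] = √(9) = 3.
  L[1][0] = (-9) / L[0][0] = -3.
Step 2: L[1][1] = √(16) = 4.
  L[2][0] = (-3) / L[0][0] = -1.
  L[2][1] = (-4) / L[1][1] = -1.
Step 3: L[2][2] = √(9) = 3.
  L[3][0] = (-9) / L[0][0] = -3.
  L[3][1] = (12) / L[1][1] = 3.
  L[3][2] = (-9) / L[2][2] = -3.
Step 4: L[3][3] = √(16) = 4.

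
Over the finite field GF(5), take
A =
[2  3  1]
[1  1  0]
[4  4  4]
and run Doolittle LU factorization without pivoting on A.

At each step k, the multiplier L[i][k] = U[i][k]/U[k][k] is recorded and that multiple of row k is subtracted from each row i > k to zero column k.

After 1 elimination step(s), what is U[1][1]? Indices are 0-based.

Step 1: pivot at (0,0) is 2.
  row1 ← row1 − (3)·row0  ⇒  L[1][0]=3, U row1=(0, 2, 2)
  row2 ← row2 − (2)·row0  ⇒  L[2][0]=2, U row2=(0, 3, 2)

U[1][1] = 2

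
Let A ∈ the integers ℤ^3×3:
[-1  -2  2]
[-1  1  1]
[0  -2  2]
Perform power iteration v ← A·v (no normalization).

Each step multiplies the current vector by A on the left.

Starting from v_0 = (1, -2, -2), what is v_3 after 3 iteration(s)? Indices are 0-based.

v_3 = (17, -5, 28)

v_0 = (1, -2, -2).
v_1 = A·v_0 = (-1, -5, 0).
v_2 = A·v_1 = (11, -4, 10).
v_3 = A·v_2 = (17, -5, 28).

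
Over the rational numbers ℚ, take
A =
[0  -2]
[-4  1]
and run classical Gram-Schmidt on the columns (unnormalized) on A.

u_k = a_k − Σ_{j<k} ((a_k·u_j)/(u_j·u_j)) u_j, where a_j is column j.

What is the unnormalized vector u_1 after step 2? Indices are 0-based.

u_1 = (-2, 0)

Step 1: u_0 = a_0 = (0, -4).
Step 2: u_1 = a_1 − (-1/4)·u_0 = (-2, 0).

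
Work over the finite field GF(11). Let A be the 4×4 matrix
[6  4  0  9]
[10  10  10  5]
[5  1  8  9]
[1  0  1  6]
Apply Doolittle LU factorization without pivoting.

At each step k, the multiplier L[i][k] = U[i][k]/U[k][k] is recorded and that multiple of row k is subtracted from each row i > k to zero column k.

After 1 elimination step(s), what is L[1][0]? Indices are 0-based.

[col 0] pivot 6
  R1 -= 9*R0 → (0, 7, 10, 1)  (L[1][0] := 9)
  R2 -= 10*R0 → (0, 5, 8, 7)  (L[2][0] := 10)
  R3 -= 2*R0 → (0, 3, 1, 10)  (L[3][0] := 2)

L[1][0] = 9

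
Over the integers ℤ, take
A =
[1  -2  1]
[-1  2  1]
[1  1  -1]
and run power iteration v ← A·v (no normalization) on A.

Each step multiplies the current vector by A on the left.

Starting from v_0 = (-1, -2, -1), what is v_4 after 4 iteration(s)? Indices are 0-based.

v_0 = (-1, -2, -1).
v_1 = A·v_0 = (2, -4, -2).
v_2 = A·v_1 = (8, -12, 0).
v_3 = A·v_2 = (32, -32, -4).
v_4 = A·v_3 = (92, -100, 4).

v_4 = (92, -100, 4)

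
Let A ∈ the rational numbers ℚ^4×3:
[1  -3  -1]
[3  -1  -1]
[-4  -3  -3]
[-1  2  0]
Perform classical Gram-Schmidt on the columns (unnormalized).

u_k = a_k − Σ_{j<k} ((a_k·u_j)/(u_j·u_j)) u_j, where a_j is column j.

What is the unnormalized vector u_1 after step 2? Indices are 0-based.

u_1 = (-85/27, -13/9, -65/27, 58/27)

Step 1: u_0 = a_0 = (1, 3, -4, -1).
Step 2: u_1 = a_1 − (4/27)·u_0 = (-85/27, -13/9, -65/27, 58/27).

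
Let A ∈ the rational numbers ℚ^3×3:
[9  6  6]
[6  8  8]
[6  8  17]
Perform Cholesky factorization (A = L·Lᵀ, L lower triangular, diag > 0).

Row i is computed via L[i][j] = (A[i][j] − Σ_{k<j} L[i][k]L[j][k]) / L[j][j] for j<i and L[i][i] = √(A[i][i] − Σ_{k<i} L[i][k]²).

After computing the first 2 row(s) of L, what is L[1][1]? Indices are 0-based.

Step 1: L[0][0] = √(9) = 3.
  L[1][0] = (6) / L[0][0] = 2.
Step 2: L[1][1] = √(4) = 2.

L[1][1] = 2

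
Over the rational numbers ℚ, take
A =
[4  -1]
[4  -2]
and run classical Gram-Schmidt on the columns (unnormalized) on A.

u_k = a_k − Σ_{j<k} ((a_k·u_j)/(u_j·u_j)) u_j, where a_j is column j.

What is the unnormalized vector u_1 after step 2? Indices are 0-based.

Step 1: u_0 = a_0 = (4, 4).
Step 2: u_1 = a_1 − (-3/8)·u_0 = (1/2, -1/2).

u_1 = (1/2, -1/2)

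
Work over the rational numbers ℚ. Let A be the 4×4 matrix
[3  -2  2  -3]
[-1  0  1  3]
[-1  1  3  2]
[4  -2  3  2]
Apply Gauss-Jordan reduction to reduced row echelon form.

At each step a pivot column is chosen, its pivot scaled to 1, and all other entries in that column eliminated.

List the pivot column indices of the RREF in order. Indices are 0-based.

[1] R0 /= 3  ⇒  (1, -2/3, 2/3, -1)
     R1 -= -1·R0  ⇒  (0, -2/3, 5/3, 2)
     R2 -= -1·R0  ⇒  (0, 1/3, 11/3, 1)
     R3 -= 4·R0  ⇒  (0, 2/3, 1/3, 6)
[2] R1 /= -2/3  ⇒  (0, 1, -5/2, -3)
     R0 -= -2/3·R1  ⇒  (1, 0, -1, -3)
     R2 -= 1/3·R1  ⇒  (0, 0, 9/2, 2)
     R3 -= 2/3·R1  ⇒  (0, 0, 2, 8)
[3] R2 /= 9/2  ⇒  (0, 0, 1, 4/9)
     R0 -= -1·R2  ⇒  (1, 0, 0, -23/9)
     R1 -= -5/2·R2  ⇒  (0, 1, 0, -17/9)
     R3 -= 2·R2  ⇒  (0, 0, 0, 64/9)
[4] R3 /= 64/9  ⇒  (0, 0, 0, 1)
     R0 -= -23/9·R3  ⇒  (1, 0, 0, 0)
     R1 -= -17/9·R3  ⇒  (0, 1, 0, 0)
     R2 -= 4/9·R3  ⇒  (0, 0, 1, 0)

pivot columns: 0, 1, 2, 3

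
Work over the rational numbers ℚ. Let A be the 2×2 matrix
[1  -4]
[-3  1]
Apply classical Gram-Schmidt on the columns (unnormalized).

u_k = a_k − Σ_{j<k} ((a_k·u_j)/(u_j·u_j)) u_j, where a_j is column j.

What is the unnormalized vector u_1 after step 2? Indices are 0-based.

u_1 = (-33/10, -11/10)

Step 1: u_0 = a_0 = (1, -3).
Step 2: u_1 = a_1 − (-7/10)·u_0 = (-33/10, -11/10).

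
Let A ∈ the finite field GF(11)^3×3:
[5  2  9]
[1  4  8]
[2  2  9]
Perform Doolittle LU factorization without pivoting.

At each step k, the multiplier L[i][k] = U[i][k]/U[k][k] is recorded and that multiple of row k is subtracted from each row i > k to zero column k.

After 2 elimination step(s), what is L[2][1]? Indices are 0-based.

Step 1: pivot at (0,0) is 5.
  row1 ← row1 − (9)·row0  ⇒  L[1][0]=9, U row1=(0, 8, 4)
  row2 ← row2 − (7)·row0  ⇒  L[2][0]=7, U row2=(0, 10, 1)
Step 2: pivot at (1,1) is 8.
  row2 ← row2 − (4)·row1  ⇒  L[2][1]=4, U row2=(0, 0, 7)

L[2][1] = 4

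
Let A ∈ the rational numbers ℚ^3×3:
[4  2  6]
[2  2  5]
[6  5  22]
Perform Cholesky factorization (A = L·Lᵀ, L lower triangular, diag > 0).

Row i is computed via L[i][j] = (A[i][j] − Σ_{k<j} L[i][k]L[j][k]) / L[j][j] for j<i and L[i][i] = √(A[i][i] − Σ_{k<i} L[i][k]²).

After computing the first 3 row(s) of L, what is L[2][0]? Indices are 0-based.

L[2][0] = 3

Step 1: L[0][0] = √(4) = 2.
  L[1][0] = (2) / L[0][0] = 1.
Step 2: L[1][1] = √(1) = 1.
  L[2][0] = (6) / L[0][0] = 3.
  L[2][1] = (2) / L[1][1] = 2.
Step 3: L[2][2] = √(9) = 3.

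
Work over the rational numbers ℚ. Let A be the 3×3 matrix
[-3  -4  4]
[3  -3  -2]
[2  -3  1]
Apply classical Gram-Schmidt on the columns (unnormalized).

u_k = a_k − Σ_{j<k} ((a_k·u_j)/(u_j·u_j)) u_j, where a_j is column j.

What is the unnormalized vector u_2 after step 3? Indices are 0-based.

Step 1: u_0 = a_0 = (-3, 3, 2).
Step 2: u_1 = a_1 − (-3/22)·u_0 = (-97/22, -57/22, -30/11).
Step 3: u_2 = a_2 − (-8/11)·u_0 − (-334/739)·u_1 = (-129/739, -731/739, 903/739).

u_2 = (-129/739, -731/739, 903/739)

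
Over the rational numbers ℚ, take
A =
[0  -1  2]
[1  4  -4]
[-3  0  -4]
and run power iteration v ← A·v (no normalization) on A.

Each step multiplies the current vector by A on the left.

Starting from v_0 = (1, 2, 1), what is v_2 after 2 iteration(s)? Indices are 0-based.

v_0 = (1, 2, 1).
v_1 = A·v_0 = (0, 5, -7).
v_2 = A·v_1 = (-19, 48, 28).

v_2 = (-19, 48, 28)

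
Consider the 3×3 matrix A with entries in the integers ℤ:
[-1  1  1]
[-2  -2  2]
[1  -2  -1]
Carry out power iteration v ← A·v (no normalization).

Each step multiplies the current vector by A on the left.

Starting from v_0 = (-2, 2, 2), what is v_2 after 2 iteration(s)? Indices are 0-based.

v_2 = (-10, -36, 6)

v_0 = (-2, 2, 2).
v_1 = A·v_0 = (6, 4, -8).
v_2 = A·v_1 = (-10, -36, 6).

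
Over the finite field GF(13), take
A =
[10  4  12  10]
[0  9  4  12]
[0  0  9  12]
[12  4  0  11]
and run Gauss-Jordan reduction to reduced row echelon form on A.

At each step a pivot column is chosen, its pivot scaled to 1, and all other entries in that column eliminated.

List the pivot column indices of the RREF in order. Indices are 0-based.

pivot columns: 0, 1, 2, 3

step 1: normalize row 0 (÷10) = (1, 3, 9, 1)
  row 3: subtract 12×row0 = (0, 7, 9, 12)
step 2: normalize row 1 (÷9) = (0, 1, 12, 10)
  row 0: subtract 3×row1 = (1, 0, 12, 10)
  row 3: subtract 7×row1 = (0, 0, 3, 7)
step 3: normalize row 2 (÷9) = (0, 0, 1, 10)
  row 0: subtract 12×row2 = (1, 0, 0, 7)
  row 1: subtract 12×row2 = (0, 1, 0, 7)
  row 3: subtract 3×row2 = (0, 0, 0, 3)
step 4: normalize row 3 (÷3) = (0, 0, 0, 1)
  row 0: subtract 7×row3 = (1, 0, 0, 0)
  row 1: subtract 7×row3 = (0, 1, 0, 0)
  row 2: subtract 10×row3 = (0, 0, 1, 0)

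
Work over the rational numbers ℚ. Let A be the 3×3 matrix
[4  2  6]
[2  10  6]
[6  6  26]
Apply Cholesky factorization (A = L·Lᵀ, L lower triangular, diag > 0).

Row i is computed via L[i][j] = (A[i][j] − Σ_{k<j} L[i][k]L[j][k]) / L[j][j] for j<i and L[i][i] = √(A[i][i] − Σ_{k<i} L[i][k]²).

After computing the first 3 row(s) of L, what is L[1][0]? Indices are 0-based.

Step 1: L[0][0] = √(4) = 2.
  L[1][0] = (2) / L[0][0] = 1.
Step 2: L[1][1] = √(9) = 3.
  L[2][0] = (6) / L[0][0] = 3.
  L[2][1] = (3) / L[1][1] = 1.
Step 3: L[2][2] = √(16) = 4.

L[1][0] = 1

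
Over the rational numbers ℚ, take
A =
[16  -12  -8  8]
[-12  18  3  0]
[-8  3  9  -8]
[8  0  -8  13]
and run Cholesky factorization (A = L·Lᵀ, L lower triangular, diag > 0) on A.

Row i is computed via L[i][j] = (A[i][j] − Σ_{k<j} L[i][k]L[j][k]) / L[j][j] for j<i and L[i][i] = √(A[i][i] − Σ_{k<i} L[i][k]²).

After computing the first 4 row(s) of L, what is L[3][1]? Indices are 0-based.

L[3][1] = 2

Step 1: L[0][0] = √(16) = 4.
  L[1][0] = (-12) / L[0][0] = -3.
Step 2: L[1][1] = √(9) = 3.
  L[2][0] = (-8) / L[0][0] = -2.
  L[2][1] = (-3) / L[1][1] = -1.
Step 3: L[2][2] = √(4) = 2.
  L[3][0] = (8) / L[0][0] = 2.
  L[3][1] = (6) / L[1][1] = 2.
  L[3][2] = (-2) / L[2][2] = -1.
Step 4: L[3][3] = √(4) = 2.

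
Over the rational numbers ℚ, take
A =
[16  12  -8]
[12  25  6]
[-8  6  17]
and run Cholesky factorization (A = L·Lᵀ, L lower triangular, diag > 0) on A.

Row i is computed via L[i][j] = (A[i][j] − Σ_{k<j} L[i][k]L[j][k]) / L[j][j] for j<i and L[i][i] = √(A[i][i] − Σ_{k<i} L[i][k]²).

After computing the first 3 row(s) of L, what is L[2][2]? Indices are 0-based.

Step 1: L[0][0] = √(16) = 4.
  L[1][0] = (12) / L[0][0] = 3.
Step 2: L[1][1] = √(16) = 4.
  L[2][0] = (-8) / L[0][0] = -2.
  L[2][1] = (12) / L[1][1] = 3.
Step 3: L[2][2] = √(4) = 2.

L[2][2] = 2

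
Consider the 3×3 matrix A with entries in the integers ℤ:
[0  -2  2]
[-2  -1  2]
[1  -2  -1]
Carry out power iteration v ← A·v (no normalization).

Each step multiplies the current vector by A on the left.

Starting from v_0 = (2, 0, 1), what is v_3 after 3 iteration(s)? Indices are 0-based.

v_0 = (2, 0, 1).
v_1 = A·v_0 = (2, -2, 1).
v_2 = A·v_1 = (6, 0, 5).
v_3 = A·v_2 = (10, -2, 1).

v_3 = (10, -2, 1)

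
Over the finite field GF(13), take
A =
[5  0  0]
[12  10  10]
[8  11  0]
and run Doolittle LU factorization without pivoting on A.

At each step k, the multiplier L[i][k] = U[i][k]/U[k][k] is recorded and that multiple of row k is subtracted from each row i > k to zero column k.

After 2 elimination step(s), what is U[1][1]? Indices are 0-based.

U[1][1] = 10

k=0: U[0][0]=5
  eliminate (1,0): mult=5, new row 1: (0, 10, 10); set L[1][0]=5
  eliminate (2,0): mult=12, new row 2: (0, 11, 0); set L[2][0]=12
k=1: U[1][1]=10
  eliminate (2,1): mult=5, new row 2: (0, 0, 2); set L[2][1]=5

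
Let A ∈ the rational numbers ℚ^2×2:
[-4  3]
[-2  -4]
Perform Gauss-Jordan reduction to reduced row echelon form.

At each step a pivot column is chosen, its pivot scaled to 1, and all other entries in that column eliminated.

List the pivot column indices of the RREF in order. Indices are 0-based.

step 1: normalize row 0 (÷-4) = (1, -3/4)
  row 1: subtract -2×row0 = (0, -11/2)
step 2: normalize row 1 (÷-11/2) = (0, 1)
  row 0: subtract -3/4×row1 = (1, 0)

pivot columns: 0, 1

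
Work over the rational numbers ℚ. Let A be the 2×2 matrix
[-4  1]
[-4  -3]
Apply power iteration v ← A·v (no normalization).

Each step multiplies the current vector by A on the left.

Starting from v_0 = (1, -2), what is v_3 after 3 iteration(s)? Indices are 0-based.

v_3 = (-86, -158)

v_0 = (1, -2).
v_1 = A·v_0 = (-6, 2).
v_2 = A·v_1 = (26, 18).
v_3 = A·v_2 = (-86, -158).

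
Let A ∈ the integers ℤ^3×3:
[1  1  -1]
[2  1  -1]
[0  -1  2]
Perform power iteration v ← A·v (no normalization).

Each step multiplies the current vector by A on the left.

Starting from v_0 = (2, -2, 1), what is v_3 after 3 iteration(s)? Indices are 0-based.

v_0 = (2, -2, 1).
v_1 = A·v_0 = (-1, 1, 4).
v_2 = A·v_1 = (-4, -5, 7).
v_3 = A·v_2 = (-16, -20, 19).

v_3 = (-16, -20, 19)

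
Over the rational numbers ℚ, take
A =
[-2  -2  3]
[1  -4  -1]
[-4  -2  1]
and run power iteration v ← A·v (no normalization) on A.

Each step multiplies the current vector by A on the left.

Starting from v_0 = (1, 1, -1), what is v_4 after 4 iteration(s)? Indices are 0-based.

v_4 = (53, 284, -119)

v_0 = (1, 1, -1).
v_1 = A·v_0 = (-7, -2, -7).
v_2 = A·v_1 = (-3, 8, 25).
v_3 = A·v_2 = (65, -60, 21).
v_4 = A·v_3 = (53, 284, -119).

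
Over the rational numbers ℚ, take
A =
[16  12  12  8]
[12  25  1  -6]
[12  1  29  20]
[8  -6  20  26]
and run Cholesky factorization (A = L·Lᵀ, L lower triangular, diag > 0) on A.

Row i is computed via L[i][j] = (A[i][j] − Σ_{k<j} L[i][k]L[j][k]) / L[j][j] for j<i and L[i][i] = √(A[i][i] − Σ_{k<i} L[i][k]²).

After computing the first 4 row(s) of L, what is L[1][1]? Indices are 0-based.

L[1][1] = 4

Step 1: L[0][0] = √(16) = 4.
  L[1][0] = (12) / L[0][0] = 3.
Step 2: L[1][1] = √(16) = 4.
  L[2][0] = (12) / L[0][0] = 3.
  L[2][1] = (-8) / L[1][1] = -2.
Step 3: L[2][2] = √(16) = 4.
  L[3][0] = (8) / L[0][0] = 2.
  L[3][1] = (-12) / L[1][1] = -3.
  L[3][2] = (8) / L[2][2] = 2.
Step 4: L[3][3] = √(9) = 3.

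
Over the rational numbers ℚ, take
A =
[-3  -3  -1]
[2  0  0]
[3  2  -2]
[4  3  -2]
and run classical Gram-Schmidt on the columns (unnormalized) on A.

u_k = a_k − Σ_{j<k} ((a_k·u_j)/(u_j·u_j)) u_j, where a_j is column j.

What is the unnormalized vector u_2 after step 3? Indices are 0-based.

Step 1: u_0 = a_0 = (-3, 2, 3, 4).
Step 2: u_1 = a_1 − (27/38)·u_0 = (-33/38, -27/19, -5/38, 3/19).
Step 3: u_2 = a_2 − (-11/38)·u_0 − (31/107)·u_1 = (-173/107, 106/107, -117/107, -95/107).

u_2 = (-173/107, 106/107, -117/107, -95/107)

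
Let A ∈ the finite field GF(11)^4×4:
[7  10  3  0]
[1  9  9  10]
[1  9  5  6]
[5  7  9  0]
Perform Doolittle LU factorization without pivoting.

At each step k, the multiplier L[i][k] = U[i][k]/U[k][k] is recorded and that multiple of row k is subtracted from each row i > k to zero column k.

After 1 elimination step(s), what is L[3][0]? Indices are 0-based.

L[3][0] = 7

Step 1: pivot at (0,0) is 7.
  row1 ← row1 − (8)·row0  ⇒  L[1][0]=8, U row1=(0, 6, 7, 10)
  row2 ← row2 − (8)·row0  ⇒  L[2][0]=8, U row2=(0, 6, 3, 6)
  row3 ← row3 − (7)·row0  ⇒  L[3][0]=7, U row3=(0, 3, 10, 0)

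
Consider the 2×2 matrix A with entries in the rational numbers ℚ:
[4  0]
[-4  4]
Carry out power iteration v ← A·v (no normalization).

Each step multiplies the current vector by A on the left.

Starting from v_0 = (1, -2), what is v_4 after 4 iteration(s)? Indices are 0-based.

v_0 = (1, -2).
v_1 = A·v_0 = (4, -12).
v_2 = A·v_1 = (16, -64).
v_3 = A·v_2 = (64, -320).
v_4 = A·v_3 = (256, -1536).

v_4 = (256, -1536)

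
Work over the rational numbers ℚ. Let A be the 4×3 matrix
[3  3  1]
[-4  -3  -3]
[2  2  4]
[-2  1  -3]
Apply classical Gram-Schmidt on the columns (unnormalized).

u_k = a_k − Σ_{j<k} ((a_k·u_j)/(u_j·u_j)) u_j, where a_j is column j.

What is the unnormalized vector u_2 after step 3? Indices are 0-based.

u_2 = (-28/23, 48/115, 58/23, -16/115)

Step 1: u_0 = a_0 = (3, -4, 2, -2).
Step 2: u_1 = a_1 − (23/33)·u_0 = (10/11, -7/33, 20/33, 79/33).
Step 3: u_2 = a_2 − (29/33)·u_0 − (-53/115)·u_1 = (-28/23, 48/115, 58/23, -16/115).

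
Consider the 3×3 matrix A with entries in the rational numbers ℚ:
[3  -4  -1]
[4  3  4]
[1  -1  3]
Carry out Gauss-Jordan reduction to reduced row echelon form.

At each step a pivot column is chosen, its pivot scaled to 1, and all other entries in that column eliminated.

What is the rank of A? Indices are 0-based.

step 1: normalize row 0 (÷3) = (1, -4/3, -1/3)
  row 1: subtract 4×row0 = (0, 25/3, 16/3)
  row 2: subtract 1×row0 = (0, 1/3, 10/3)
step 2: normalize row 1 (÷25/3) = (0, 1, 16/25)
  row 0: subtract -4/3×row1 = (1, 0, 13/25)
  row 2: subtract 1/3×row1 = (0, 0, 78/25)
step 3: normalize row 2 (÷78/25) = (0, 0, 1)
  row 0: subtract 13/25×row2 = (1, 0, 0)
  row 1: subtract 16/25×row2 = (0, 1, 0)

rank = 3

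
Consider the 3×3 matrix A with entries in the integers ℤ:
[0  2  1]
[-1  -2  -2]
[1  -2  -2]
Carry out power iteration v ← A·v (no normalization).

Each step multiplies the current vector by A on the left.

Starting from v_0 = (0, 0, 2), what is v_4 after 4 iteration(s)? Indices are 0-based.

v_4 = (-180, 210, 302)

v_0 = (0, 0, 2).
v_1 = A·v_0 = (2, -4, -4).
v_2 = A·v_1 = (-12, 14, 18).
v_3 = A·v_2 = (46, -52, -76).
v_4 = A·v_3 = (-180, 210, 302).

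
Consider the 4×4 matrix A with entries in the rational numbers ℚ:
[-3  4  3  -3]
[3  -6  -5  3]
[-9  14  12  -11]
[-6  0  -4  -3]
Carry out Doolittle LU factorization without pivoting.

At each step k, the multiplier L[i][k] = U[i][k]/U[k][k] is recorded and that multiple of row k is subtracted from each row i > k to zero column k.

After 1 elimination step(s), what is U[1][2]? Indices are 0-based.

[col 0] pivot -3
  R1 -= -1*R0 → (0, -2, -2, 0)  (L[1][0] := -1)
  R2 -= 3*R0 → (0, 2, 3, -2)  (L[2][0] := 3)
  R3 -= 2*R0 → (0, -8, -10, 3)  (L[3][0] := 2)

U[1][2] = -2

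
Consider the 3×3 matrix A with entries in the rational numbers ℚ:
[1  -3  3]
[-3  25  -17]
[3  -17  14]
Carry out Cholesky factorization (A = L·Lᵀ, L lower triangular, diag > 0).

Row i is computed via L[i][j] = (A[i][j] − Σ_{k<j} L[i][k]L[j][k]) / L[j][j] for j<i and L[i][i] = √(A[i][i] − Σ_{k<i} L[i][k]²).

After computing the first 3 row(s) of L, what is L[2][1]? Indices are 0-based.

L[2][1] = -2

Step 1: L[0][0] = √(1) = 1.
  L[1][0] = (-3) / L[0][0] = -3.
Step 2: L[1][1] = √(16) = 4.
  L[2][0] = (3) / L[0][0] = 3.
  L[2][1] = (-8) / L[1][1] = -2.
Step 3: L[2][2] = √(1) = 1.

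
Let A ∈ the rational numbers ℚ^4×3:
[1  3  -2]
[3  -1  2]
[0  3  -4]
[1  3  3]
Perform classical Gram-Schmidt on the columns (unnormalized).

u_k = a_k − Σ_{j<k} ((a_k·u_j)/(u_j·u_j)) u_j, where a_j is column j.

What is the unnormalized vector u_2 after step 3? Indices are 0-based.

Step 1: u_0 = a_0 = (1, 3, 0, 1).
Step 2: u_1 = a_1 − (3/11)·u_0 = (30/11, -20/11, 3, 30/11).
Step 3: u_2 = a_2 − (7/11)·u_0 − (-142/299)·u_1 = (-401/299, -231/299, -770/299, 1094/299).

u_2 = (-401/299, -231/299, -770/299, 1094/299)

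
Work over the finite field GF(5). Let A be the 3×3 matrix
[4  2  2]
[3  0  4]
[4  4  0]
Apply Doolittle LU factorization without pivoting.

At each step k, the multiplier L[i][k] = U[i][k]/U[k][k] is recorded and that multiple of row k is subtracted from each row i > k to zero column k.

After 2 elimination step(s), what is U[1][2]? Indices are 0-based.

U[1][2] = 0

[col 0] pivot 4
  R1 -= 2*R0 → (0, 1, 0)  (L[1][0] := 2)
  R2 -= 1*R0 → (0, 2, 3)  (L[2][0] := 1)
[col 1] pivot 1
  R2 -= 2*R1 → (0, 0, 3)  (L[2][1] := 2)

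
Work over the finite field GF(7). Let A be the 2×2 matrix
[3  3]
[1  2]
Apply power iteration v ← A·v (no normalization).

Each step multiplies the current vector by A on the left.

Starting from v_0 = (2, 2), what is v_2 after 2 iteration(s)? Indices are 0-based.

v_0 = (2, 2).
v_1 = A·v_0 = (5, 6).
v_2 = A·v_1 = (5, 3).

v_2 = (5, 3)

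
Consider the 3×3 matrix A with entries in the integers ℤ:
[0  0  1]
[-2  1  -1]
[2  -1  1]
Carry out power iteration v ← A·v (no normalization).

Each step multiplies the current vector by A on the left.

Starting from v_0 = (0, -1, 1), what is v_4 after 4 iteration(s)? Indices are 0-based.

v_0 = (0, -1, 1).
v_1 = A·v_0 = (1, -2, 2).
v_2 = A·v_1 = (2, -6, 6).
v_3 = A·v_2 = (6, -16, 16).
v_4 = A·v_3 = (16, -44, 44).

v_4 = (16, -44, 44)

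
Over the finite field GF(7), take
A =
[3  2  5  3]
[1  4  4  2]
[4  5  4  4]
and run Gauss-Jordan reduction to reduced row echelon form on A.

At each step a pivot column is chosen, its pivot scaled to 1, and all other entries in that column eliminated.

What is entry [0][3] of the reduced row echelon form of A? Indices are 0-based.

M[0][3] = 5

[1] R0 /= 3  ⇒  (1, 3, 4, 1)
     R1 -= 1·R0  ⇒  (0, 1, 0, 1)
     R2 -= 4·R0  ⇒  (0, 0, 2, 0)
[2] R1 /= 1  ⇒  (0, 1, 0, 1)
     R0 -= 3·R1  ⇒  (1, 0, 4, 5)
[3] R2 /= 2  ⇒  (0, 0, 1, 0)
     R0 -= 4·R2  ⇒  (1, 0, 0, 5)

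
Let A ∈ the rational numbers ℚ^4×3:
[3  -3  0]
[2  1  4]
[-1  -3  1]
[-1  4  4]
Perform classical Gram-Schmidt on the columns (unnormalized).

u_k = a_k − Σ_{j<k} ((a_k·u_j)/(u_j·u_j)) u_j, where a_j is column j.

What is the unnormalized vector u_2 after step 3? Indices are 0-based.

Step 1: u_0 = a_0 = (3, 2, -1, -1).
Step 2: u_1 = a_1 − (-8/15)·u_0 = (-7/5, 31/15, -53/15, 52/15).
Step 3: u_2 = a_2 − (1/5)·u_0 − (279/461)·u_1 = (114/461, 1083/461, 1539/461, 969/461).

u_2 = (114/461, 1083/461, 1539/461, 969/461)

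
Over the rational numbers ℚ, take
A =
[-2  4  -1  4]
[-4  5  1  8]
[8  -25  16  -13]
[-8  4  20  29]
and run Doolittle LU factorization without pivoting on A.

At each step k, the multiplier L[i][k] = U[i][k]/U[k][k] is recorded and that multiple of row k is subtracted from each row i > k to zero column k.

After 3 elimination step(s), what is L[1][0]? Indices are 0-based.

L[1][0] = 2

[col 0] pivot -2
  R1 -= 2*R0 → (0, -3, 3, 0)  (L[1][0] := 2)
  R2 -= -4*R0 → (0, -9, 12, 3)  (L[2][0] := -4)
  R3 -= 4*R0 → (0, -12, 24, 13)  (L[3][0] := 4)
[col 1] pivot -3
  R2 -= 3*R1 → (0, 0, 3, 3)  (L[2][1] := 3)
  R3 -= 4*R1 → (0, 0, 12, 13)  (L[3][1] := 4)
[col 2] pivot 3
  R3 -= 4*R2 → (0, 0, 0, 1)  (L[3][2] := 4)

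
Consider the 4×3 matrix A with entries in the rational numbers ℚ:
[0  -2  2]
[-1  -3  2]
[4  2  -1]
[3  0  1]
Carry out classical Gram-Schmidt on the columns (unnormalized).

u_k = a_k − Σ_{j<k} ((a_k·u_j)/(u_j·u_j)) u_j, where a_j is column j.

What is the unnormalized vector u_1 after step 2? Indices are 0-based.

u_1 = (-2, -67/26, 4/13, -33/26)

Step 1: u_0 = a_0 = (0, -1, 4, 3).
Step 2: u_1 = a_1 − (11/26)·u_0 = (-2, -67/26, 4/13, -33/26).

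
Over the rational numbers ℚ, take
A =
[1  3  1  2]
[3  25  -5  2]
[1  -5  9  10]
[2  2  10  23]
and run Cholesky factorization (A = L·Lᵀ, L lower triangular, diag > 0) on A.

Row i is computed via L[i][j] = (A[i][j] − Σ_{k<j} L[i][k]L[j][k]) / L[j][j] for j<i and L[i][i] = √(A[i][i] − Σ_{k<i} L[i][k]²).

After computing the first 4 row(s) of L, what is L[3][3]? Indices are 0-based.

L[3][3] = 3

Step 1: L[0][0] = √(1) = 1.
  L[1][0] = (3) / L[0][0] = 3.
Step 2: L[1][1] = √(16) = 4.
  L[2][0] = (1) / L[0][0] = 1.
  L[2][1] = (-8) / L[1][1] = -2.
Step 3: L[2][2] = √(4) = 2.
  L[3][0] = (2) / L[0][0] = 2.
  L[3][1] = (-4) / L[1][1] = -1.
  L[3][2] = (6) / L[2][2] = 3.
Step 4: L[3][3] = √(9) = 3.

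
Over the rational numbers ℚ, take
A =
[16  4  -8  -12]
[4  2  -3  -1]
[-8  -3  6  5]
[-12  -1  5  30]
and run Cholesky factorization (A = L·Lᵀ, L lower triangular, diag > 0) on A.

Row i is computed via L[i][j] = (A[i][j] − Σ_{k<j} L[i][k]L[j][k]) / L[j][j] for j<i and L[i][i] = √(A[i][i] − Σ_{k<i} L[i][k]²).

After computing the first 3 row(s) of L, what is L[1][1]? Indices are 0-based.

Step 1: L[0][0] = √(16) = 4.
  L[1][0] = (4) / L[0][0] = 1.
Step 2: L[1][1] = √(1) = 1.
  L[2][0] = (-8) / L[0][0] = -2.
  L[2][1] = (-1) / L[1][1] = -1.
Step 3: L[2][2] = √(1) = 1.

L[1][1] = 1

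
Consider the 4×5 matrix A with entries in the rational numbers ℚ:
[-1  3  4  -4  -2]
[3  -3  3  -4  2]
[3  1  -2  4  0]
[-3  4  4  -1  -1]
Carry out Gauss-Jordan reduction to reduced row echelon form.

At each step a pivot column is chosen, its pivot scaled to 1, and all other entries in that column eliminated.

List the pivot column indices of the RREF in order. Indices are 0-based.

pivot columns: 0, 1, 2, 3

pivot(0,0)=-1: scale R0 → (1, -3, -4, 4, 2)
  clear (1,0): R1 −= (3)R0 → (0, 6, 15, -16, -4)
  clear (2,0): R2 −= (3)R0 → (0, 10, 10, -8, -6)
  clear (3,0): R3 −= (-3)R0 → (0, -5, -8, 11, 5)
pivot(1,1)=6: scale R1 → (0, 1, 5/2, -8/3, -2/3)
  clear (0,1): R0 −= (-3)R1 → (1, 0, 7/2, -4, 0)
  clear (2,1): R2 −= (10)R1 → (0, 0, -15, 56/3, 2/3)
  clear (3,1): R3 −= (-5)R1 → (0, 0, 9/2, -7/3, 5/3)
pivot(2,2)=-15: scale R2 → (0, 0, 1, -56/45, -2/45)
  clear (0,2): R0 −= (7/2)R2 → (1, 0, 0, 16/45, 7/45)
  clear (1,2): R1 −= (5/2)R2 → (0, 1, 0, 4/9, -5/9)
  clear (3,2): R3 −= (9/2)R2 → (0, 0, 0, 49/15, 28/15)
pivot(3,3)=49/15: scale R3 → (0, 0, 0, 1, 4/7)
  clear (0,3): R0 −= (16/45)R3 → (1, 0, 0, 0, -1/21)
  clear (1,3): R1 −= (4/9)R3 → (0, 1, 0, 0, -17/21)
  clear (2,3): R2 −= (-56/45)R3 → (0, 0, 1, 0, 2/3)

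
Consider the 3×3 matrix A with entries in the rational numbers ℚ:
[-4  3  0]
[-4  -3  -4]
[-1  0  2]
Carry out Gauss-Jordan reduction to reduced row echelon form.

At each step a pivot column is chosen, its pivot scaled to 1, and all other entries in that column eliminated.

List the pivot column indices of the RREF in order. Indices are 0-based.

[1] R0 /= -4  ⇒  (1, -3/4, 0)
     R1 -= -4·R0  ⇒  (0, -6, -4)
     R2 -= -1·R0  ⇒  (0, -3/4, 2)
[2] R1 /= -6  ⇒  (0, 1, 2/3)
     R0 -= -3/4·R1  ⇒  (1, 0, 1/2)
     R2 -= -3/4·R1  ⇒  (0, 0, 5/2)
[3] R2 /= 5/2  ⇒  (0, 0, 1)
     R0 -= 1/2·R2  ⇒  (1, 0, 0)
     R1 -= 2/3·R2  ⇒  (0, 1, 0)

pivot columns: 0, 1, 2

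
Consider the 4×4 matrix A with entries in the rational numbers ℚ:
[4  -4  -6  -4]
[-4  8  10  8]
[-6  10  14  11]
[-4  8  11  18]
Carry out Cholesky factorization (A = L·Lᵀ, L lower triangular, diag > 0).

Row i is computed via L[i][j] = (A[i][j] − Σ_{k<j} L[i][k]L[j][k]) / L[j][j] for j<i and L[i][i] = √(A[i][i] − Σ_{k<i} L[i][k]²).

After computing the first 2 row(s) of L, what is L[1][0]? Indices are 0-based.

L[1][0] = -2

Step 1: L[0][0] = √(4) = 2.
  L[1][0] = (-4) / L[0][0] = -2.
Step 2: L[1][1] = √(4) = 2.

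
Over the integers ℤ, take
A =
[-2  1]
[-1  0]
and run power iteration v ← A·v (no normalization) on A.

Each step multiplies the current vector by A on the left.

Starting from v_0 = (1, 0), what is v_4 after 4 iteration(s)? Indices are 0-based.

v_4 = (5, 4)

v_0 = (1, 0).
v_1 = A·v_0 = (-2, -1).
v_2 = A·v_1 = (3, 2).
v_3 = A·v_2 = (-4, -3).
v_4 = A·v_3 = (5, 4).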